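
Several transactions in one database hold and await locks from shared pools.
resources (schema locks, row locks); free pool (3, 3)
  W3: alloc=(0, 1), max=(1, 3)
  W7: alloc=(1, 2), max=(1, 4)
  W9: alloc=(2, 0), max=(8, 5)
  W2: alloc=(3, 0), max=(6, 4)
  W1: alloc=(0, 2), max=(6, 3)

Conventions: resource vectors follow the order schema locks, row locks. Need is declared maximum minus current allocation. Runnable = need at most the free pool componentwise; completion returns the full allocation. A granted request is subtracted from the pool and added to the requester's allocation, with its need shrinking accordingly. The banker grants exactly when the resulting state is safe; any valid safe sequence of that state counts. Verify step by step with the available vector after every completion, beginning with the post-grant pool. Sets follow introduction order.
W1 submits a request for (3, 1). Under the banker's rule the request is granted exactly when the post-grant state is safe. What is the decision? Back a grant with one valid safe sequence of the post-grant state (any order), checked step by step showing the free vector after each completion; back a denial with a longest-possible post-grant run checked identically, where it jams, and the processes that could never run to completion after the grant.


DENY — the pretend-granted state is unsafe.
Key observation: the pool after W7, W3 is (1, 5); every surviving request exceeds it in schema locks, so progress ends there.
On the post-grant state, W7, W3 is a maximal run — nothing extends it. Walking it through:
  pool = (0, 2)
  W7: need (0, 2) fits (0, 2); releases (1, 2), pool now (1, 4)
  W3: need (1, 2) fits (1, 4); releases (0, 1), pool now (1, 5)
  W9 still needs (6, 5) but only (1, 5) is free — short on schema locks
  W2 still needs (3, 4) but only (1, 5) is free — short on schema locks
  W1 still needs (3, 0) but only (1, 5) is free — short on schema locks
Had the request been granted, W9, W2 and W1 could never finish.


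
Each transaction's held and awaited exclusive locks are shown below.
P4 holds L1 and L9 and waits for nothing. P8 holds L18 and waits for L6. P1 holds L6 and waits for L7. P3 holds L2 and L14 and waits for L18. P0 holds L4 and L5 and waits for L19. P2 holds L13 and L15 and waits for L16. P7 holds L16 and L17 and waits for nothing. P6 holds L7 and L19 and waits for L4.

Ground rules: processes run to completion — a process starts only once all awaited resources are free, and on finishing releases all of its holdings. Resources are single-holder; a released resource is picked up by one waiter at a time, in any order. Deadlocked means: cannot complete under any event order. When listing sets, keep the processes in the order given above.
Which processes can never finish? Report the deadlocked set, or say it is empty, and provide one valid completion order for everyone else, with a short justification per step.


The deadlocked set is P8, P1, P3, P0 and P6.
Key observation: the knot is the closed ring of waits P6 -> P0 -> P6; P8, P1 and P3 wait into the deadlock from upstream.
One completion order for the rest: P7, P2, P4.
Verifying each step:
  P7 waits on nothing -> runs at once and releases L16 and L17
  P2: everything it awaited (L16) is free; runs, freeing L13 and L15
  P4 waits on nothing -> runs at once and releases L1 and L9


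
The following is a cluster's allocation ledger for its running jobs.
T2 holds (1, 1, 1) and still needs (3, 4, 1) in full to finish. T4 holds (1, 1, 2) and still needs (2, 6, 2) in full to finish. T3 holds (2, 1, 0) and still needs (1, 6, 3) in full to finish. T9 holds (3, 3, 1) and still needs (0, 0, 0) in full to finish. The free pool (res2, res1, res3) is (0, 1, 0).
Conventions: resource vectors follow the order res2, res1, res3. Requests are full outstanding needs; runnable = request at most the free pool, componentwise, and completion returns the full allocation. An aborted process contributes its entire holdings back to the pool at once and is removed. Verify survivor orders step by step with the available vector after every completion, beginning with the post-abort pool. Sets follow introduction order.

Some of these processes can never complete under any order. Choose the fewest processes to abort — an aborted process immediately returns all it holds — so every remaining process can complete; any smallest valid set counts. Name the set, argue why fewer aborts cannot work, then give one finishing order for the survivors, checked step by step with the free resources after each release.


The answer: abort T4.
Key observation: before aborting T4, T3 was permanently blocked — no order could ever run it; afterwards it completes at step 3.
No smaller set exists: with zero aborts the deadlock remains.
The survivors complete as T9, T2, T3. Step-by-step check (starting from the post-abort pool):
  pool = (1, 2, 2)
  T9 needs (0, 0, 0) <= (1, 2, 2) -> finishes; pool += (3, 3, 1) = (4, 5, 3)
  T2 needs (3, 4, 1) <= (4, 5, 3) -> finishes; pool += (1, 1, 1) = (5, 6, 4)
  T3 needs (1, 6, 3) <= (5, 6, 4) -> finishes; pool += (2, 1, 0) = (7, 7, 4)


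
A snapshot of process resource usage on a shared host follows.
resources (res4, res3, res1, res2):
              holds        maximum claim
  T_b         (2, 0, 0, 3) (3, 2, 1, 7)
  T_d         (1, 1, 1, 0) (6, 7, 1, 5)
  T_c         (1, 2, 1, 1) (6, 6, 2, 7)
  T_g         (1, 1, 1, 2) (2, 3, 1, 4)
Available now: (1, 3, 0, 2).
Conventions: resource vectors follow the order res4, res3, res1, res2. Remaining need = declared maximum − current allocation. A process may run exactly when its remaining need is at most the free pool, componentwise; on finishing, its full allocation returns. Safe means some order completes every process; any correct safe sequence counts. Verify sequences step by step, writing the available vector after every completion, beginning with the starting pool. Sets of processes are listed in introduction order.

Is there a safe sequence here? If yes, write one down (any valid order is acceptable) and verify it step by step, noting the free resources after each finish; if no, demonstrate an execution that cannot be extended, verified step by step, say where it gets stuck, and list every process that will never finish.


UNSAFE — no complete ordering exists.
Key observation: res4 is the bottleneck — with T_g, T_b done the pool holds (4, 4, 1, 7), short of every remaining need.
Going as far as possible: T_g, T_b; after that, nothing fits. Verifying each step:
  pool = (1, 3, 0, 2)
  T_g: need (1, 2, 0, 2) fits (1, 3, 0, 2); releases (1, 1, 1, 2), pool now (2, 4, 1, 4)
  T_b: need (1, 2, 1, 4) fits (2, 4, 1, 4); releases (2, 0, 0, 3), pool now (4, 4, 1, 7)
  T_d still needs (5, 6, 0, 5) but only (4, 4, 1, 7) is free — short on res4 and res3
  T_c still needs (5, 4, 1, 6) but only (4, 4, 1, 7) is free — short on res4
Processes that can never finish: T_d and T_c.


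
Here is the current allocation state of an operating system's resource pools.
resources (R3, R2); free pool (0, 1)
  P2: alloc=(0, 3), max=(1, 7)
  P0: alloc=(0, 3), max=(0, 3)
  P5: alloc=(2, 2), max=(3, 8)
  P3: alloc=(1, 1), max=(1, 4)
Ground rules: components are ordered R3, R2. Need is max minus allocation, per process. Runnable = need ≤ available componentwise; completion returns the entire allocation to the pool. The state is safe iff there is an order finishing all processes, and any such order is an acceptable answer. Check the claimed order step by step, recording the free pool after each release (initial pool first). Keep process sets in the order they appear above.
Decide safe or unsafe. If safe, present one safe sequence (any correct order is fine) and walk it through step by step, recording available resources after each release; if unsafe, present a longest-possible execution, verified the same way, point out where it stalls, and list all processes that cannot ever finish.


SAFE — a valid safe sequence is P0, P3, P2, P5.
Key observation: P2 is the earliest step where a requested resource binds exactly: need (1, 4), pool (1, 5) at its turn.
Walking it through:
  pool = (0, 1)
  P0 needs (0, 0) <= (0, 1) -> finishes; pool += (0, 3) = (0, 4)
  P3 needs (0, 3) <= (0, 4) -> finishes; pool += (1, 1) = (1, 5)
  P2 needs (1, 4) <= (1, 5) -> finishes; pool += (0, 3) = (1, 8)
  P5 needs (1, 6) <= (1, 8) -> finishes; pool += (2, 2) = (3, 10)


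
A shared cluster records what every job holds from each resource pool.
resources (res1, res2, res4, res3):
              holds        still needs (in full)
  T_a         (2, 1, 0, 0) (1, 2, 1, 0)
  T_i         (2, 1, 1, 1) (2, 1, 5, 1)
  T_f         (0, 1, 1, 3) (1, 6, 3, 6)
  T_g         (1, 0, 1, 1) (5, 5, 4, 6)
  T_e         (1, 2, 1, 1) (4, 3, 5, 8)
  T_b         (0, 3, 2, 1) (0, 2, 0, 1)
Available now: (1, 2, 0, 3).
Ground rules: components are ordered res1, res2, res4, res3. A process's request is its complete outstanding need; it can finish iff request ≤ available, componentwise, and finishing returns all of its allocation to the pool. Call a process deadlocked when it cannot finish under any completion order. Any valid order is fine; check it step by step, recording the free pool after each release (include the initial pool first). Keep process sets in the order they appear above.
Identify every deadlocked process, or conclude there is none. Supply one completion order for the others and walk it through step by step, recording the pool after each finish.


Deadlocked set: T_i, T_f, T_g and T_e.
Key observation: res4 is the bottleneck — with T_b, T_a done the pool holds (3, 6, 2, 4), short of every remaining need.
A valid finishing order for the others: T_b, T_a. Step-by-step check:
  pool = (1, 2, 0, 3)
  T_b: need (0, 2, 0, 1) fits (1, 2, 0, 3); releases (0, 3, 2, 1), pool now (1, 5, 2, 4)
  T_a: need (1, 2, 1, 0) fits (1, 5, 2, 4); releases (2, 1, 0, 0), pool now (3, 6, 2, 4)
The blocked processes can never fit:
  T_i cannot run: need (2, 1, 5, 1) vs free (3, 6, 2, 4) (insufficient res4)
  T_f cannot run: need (1, 6, 3, 6) vs free (3, 6, 2, 4) (insufficient res4 and res3)
  T_g cannot run: need (5, 5, 4, 6) vs free (3, 6, 2, 4) (insufficient res1, res4 and res3)
  T_e cannot run: need (4, 3, 5, 8) vs free (3, 6, 2, 4) (insufficient res1, res4 and res3)


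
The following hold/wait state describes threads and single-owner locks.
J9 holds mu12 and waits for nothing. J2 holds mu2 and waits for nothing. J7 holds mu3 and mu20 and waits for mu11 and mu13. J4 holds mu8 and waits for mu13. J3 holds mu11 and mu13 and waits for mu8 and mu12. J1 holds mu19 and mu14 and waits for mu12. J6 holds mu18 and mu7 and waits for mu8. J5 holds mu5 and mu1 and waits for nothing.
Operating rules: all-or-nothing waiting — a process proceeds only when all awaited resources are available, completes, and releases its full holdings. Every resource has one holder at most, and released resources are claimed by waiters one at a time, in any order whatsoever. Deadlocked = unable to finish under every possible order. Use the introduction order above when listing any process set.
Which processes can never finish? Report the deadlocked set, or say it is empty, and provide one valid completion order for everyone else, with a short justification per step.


The deadlocked set is J7, J4, J3 and J6.
Key observation: the waits loop around J3 -> J4 -> J3 with no way out; J7 and J6 wait into the deadlock from upstream.
A valid finishing order for the others: J5, J9, J2, J1.
Verifying each step:
  J5: no waits; runs immediately, freeing mu5 and mu1
  J9: no waits; runs immediately, freeing mu12
  J2: no waits; runs immediately, freeing mu2
  run J1 (all its waits — mu12 — are resolved); releases mu19 and mu14


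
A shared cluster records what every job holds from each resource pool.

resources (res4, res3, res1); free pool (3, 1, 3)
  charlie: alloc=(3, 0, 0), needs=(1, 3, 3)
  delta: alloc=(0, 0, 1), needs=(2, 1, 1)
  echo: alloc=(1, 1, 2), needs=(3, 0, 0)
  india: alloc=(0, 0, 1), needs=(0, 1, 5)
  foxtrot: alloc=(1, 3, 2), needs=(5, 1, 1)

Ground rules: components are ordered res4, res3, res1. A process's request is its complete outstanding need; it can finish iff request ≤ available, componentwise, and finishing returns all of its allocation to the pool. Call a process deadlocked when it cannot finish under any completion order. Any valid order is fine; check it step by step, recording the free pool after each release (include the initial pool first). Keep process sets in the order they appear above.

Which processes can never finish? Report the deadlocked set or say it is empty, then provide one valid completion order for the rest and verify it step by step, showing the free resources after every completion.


Deadlocked: charlie and foxtrot.
Key observation: after echo, delta, india the pool peaks at (4, 2, 7), and each blocked process is short somewhere: charlie on res3; foxtrot on res4.
One completion order for the rest: echo, delta, india. Step-by-step check:
  pool = (3, 1, 3)
  echo: need (3, 0, 0) fits (3, 1, 3); releases (1, 1, 2), pool now (4, 2, 5)
  delta: need (2, 1, 1) fits (4, 2, 5); releases (0, 0, 1), pool now (4, 2, 6)
  india: need (0, 1, 5) fits (4, 2, 6); releases (0, 0, 1), pool now (4, 2, 7)
None of the blocked processes ever fits:
  blocked: charlie wants (1, 3, 3), pool (4, 2, 7) — not enough res3
  blocked: foxtrot wants (5, 1, 1), pool (4, 2, 7) — not enough res4


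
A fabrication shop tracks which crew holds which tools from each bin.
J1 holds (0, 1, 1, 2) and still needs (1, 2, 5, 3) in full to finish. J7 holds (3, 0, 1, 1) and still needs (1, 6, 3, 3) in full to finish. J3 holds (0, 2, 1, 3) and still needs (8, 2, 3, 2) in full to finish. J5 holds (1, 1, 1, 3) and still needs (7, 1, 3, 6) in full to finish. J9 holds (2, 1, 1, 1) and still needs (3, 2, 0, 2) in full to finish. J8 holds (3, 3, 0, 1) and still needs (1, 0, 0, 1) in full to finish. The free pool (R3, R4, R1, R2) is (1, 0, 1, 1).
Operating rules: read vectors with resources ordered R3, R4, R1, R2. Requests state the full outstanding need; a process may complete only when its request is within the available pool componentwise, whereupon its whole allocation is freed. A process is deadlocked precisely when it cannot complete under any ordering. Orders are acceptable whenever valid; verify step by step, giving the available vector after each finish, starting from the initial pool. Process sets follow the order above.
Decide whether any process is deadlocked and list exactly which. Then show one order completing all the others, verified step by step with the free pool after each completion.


Deadlocked: J1, J7, J3 and J5.
Key observation: after J8, J9 complete, (6, 4, 2, 3) is the best the pool ever gets, yet each leftover process wants more R1.
A valid finishing order for the others: J8, J9. Verifying each step:
  pool = (1, 0, 1, 1)
  J8: need (1, 0, 0, 1) fits (1, 0, 1, 1); releases (3, 3, 0, 1), pool now (4, 3, 1, 2)
  J9: need (3, 2, 0, 2) fits (4, 3, 1, 2); releases (2, 1, 1, 1), pool now (6, 4, 2, 3)
The stuck group stays short no matter what:
  blocked: J1 wants (1, 2, 5, 3), pool (6, 4, 2, 3) — not enough R1
  blocked: J7 wants (1, 6, 3, 3), pool (6, 4, 2, 3) — not enough R4 and R1
  blocked: J3 wants (8, 2, 3, 2), pool (6, 4, 2, 3) — not enough R3 and R1
  blocked: J5 wants (7, 1, 3, 6), pool (6, 4, 2, 3) — not enough R3, R1 and R2


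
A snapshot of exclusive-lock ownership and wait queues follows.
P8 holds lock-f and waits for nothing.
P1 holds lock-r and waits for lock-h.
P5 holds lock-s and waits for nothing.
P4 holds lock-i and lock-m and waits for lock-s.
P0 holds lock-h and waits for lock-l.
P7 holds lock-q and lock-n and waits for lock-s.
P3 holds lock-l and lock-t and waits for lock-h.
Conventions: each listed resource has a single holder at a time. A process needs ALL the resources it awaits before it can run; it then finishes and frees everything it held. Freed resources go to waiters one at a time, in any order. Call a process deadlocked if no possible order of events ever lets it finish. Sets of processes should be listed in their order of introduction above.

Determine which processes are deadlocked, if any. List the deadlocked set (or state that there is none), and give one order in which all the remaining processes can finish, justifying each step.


Deadlocked: P1, P0 and P3.
Key observation: the waits loop around P0 -> P3 -> P0 with no way out; P1 waits into the deadlock from upstream.
A valid finishing order for the others: P5, P7, P4, P8.
Step-by-step check:
  P5 waits on nothing -> runs at once and releases lock-s
  P7: everything it awaited (lock-s) is free; runs, freeing lock-q and lock-n
  P4: everything it awaited (lock-s) is free; runs, freeing lock-i and lock-m
  P8 waits on nothing -> runs at once and releases lock-f


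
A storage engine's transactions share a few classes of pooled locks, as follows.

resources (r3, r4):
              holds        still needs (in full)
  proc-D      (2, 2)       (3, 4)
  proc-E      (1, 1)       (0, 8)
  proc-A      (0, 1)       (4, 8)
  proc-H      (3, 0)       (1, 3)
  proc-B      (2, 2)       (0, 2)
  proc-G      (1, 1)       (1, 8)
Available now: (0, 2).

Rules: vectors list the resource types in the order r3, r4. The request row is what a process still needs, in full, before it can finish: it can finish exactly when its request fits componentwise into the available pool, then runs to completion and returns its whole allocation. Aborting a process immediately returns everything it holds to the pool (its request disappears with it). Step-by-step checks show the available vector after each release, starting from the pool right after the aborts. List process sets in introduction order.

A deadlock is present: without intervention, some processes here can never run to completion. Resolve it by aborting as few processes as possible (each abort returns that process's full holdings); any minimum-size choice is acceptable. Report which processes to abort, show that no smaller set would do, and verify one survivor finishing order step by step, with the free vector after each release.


Abort proc-E and proc-A.
Key observation: proc-G could never have finished before the abort; with (1, 2) returned by proc-E and proc-A, it fits at step 4.
Minimality, checking each single-abort alternative: proc-D alone leaves proc-E blocked (short on r4); proc-E alone leaves proc-A blocked (short on r4); proc-A alone leaves proc-E blocked (short on r4); proc-H alone leaves proc-E blocked (short on r4); proc-B alone leaves proc-E blocked (short on r4); proc-G alone leaves proc-E blocked (short on r4).
One survivor order: proc-B, proc-H, proc-D, proc-G. Check, step by step (post-abort pool first):
  pool = (1, 4)
  run proc-B (needs (0, 2), free (1, 4)); after release of (2, 2) the pool is (3, 6)
  run proc-H (needs (1, 3), free (3, 6)); after release of (3, 0) the pool is (6, 6)
  run proc-D (needs (3, 4), free (6, 6)); after release of (2, 2) the pool is (8, 8)
  run proc-G (needs (1, 8), free (8, 8)); after release of (1, 1) the pool is (9, 9)


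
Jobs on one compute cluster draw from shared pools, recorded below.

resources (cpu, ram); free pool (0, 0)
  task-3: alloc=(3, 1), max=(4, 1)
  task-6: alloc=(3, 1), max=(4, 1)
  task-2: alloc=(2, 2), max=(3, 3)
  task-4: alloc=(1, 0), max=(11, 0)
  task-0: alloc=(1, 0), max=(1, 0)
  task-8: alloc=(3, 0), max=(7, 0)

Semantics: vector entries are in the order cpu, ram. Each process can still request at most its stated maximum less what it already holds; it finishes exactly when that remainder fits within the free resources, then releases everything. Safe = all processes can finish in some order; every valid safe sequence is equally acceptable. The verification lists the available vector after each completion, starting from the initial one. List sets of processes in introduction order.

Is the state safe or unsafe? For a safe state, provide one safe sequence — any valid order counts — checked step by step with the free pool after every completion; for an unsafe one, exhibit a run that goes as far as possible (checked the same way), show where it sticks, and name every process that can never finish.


The state is SAFE; one workable sequence: task-0, task-6, task-8, task-2, task-3, task-4.
Key observation: the first exact fit in this order is task-6 — it needs (1, 0) with (1, 0) free, meeting a requested resource to the last unit.
Walking it through:
  pool = (0, 0)
  task-0: need (0, 0) fits (0, 0); releases (1, 0), pool now (1, 0)
  task-6: need (1, 0) fits (1, 0); releases (3, 1), pool now (4, 1)
  task-8: need (4, 0) fits (4, 1); releases (3, 0), pool now (7, 1)
  task-2: need (1, 1) fits (7, 1); releases (2, 2), pool now (9, 3)
  task-3: need (1, 0) fits (9, 3); releases (3, 1), pool now (12, 4)
  task-4: need (10, 0) fits (12, 4); releases (1, 0), pool now (13, 4)


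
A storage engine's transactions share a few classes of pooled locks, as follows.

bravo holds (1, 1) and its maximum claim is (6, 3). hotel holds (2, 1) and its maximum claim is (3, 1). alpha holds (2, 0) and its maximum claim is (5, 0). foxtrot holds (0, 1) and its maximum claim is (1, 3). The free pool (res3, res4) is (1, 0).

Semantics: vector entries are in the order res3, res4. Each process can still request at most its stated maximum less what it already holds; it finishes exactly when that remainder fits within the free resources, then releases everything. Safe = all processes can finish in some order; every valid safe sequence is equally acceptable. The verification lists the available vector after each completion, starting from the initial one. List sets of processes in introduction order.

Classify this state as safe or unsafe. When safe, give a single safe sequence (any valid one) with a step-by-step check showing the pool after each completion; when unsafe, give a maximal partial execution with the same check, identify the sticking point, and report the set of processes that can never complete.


UNSAFE.
Key observation: the pool after hotel, alpha is (5, 1); every surviving request exceeds it in res4, so progress ends there.
Going as far as possible: hotel, alpha; after that, nothing fits. Check, step by step:
  pool = (1, 0)
  hotel: need (1, 0) fits (1, 0); releases (2, 1), pool now (3, 1)
  alpha: need (3, 0) fits (3, 1); releases (2, 0), pool now (5, 1)
  blocked: bravo wants (5, 2), pool (5, 1) — not enough res4
  blocked: foxtrot wants (1, 2), pool (5, 1) — not enough res4
Permanently blocked: bravo and foxtrot.


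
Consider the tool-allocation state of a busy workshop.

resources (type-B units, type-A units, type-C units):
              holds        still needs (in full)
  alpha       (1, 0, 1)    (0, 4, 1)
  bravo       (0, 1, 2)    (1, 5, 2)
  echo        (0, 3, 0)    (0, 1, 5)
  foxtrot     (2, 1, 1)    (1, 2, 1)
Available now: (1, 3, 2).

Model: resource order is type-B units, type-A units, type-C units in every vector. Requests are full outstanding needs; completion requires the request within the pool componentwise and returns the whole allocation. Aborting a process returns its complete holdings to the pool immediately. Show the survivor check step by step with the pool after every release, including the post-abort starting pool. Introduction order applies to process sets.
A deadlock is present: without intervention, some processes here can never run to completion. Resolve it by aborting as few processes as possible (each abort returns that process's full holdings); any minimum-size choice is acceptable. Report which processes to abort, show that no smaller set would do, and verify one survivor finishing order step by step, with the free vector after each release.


Minimum abort set: bravo.
Key observation: the deadlocked echo becomes finishable only because bravo released (0, 1, 2); it completes at step 2 below.
No smaller set exists: with zero aborts the deadlock remains.
The survivors complete as foxtrot, echo, alpha. Step-by-step check (starting from the post-abort pool):
  pool = (1, 4, 4)
  run foxtrot (needs (1, 2, 1), free (1, 4, 4)); after release of (2, 1, 1) the pool is (3, 5, 5)
  run echo (needs (0, 1, 5), free (3, 5, 5)); after release of (0, 3, 0) the pool is (3, 8, 5)
  run alpha (needs (0, 4, 1), free (3, 8, 5)); after release of (1, 0, 1) the pool is (4, 8, 6)


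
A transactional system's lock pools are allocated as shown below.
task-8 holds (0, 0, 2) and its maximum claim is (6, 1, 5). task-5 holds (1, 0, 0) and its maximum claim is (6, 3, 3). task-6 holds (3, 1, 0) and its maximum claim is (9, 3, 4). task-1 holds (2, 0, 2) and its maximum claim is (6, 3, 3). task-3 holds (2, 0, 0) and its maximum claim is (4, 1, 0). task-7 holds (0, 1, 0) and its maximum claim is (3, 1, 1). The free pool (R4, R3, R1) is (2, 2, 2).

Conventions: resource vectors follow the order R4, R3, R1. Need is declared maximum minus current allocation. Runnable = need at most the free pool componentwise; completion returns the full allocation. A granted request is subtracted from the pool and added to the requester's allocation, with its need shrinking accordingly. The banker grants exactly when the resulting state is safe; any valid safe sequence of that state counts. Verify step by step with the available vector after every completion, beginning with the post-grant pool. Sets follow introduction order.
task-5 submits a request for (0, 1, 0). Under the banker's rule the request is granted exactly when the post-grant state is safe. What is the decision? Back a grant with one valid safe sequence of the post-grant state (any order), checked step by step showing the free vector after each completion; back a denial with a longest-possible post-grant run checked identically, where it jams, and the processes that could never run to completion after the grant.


DENY — the pretend-granted state is unsafe.
Key observation: after task-3, task-7 the pool peaks at (4, 2, 2), and each blocked process is short somewhere: task-8 on R4, R1; task-5 on R4, R1; task-6 on R4, R1; task-1 on R3.
On the post-grant state, task-3, task-7 is a maximal run — nothing extends it. Walking it through:
  pool = (2, 1, 2)
  task-3: need (2, 1, 0) fits (2, 1, 2); releases (2, 0, 0), pool now (4, 1, 2)
  task-7: need (3, 0, 1) fits (4, 1, 2); releases (0, 1, 0), pool now (4, 2, 2)
  blocked: task-8 wants (6, 1, 3), pool (4, 2, 2) — not enough R4 and R1
  blocked: task-5 wants (5, 2, 3), pool (4, 2, 2) — not enough R4 and R1
  blocked: task-6 wants (6, 2, 4), pool (4, 2, 2) — not enough R4 and R1
  blocked: task-1 wants (4, 3, 1), pool (4, 2, 2) — not enough R3
Had the request been granted, task-8, task-5, task-6 and task-1 could never finish.


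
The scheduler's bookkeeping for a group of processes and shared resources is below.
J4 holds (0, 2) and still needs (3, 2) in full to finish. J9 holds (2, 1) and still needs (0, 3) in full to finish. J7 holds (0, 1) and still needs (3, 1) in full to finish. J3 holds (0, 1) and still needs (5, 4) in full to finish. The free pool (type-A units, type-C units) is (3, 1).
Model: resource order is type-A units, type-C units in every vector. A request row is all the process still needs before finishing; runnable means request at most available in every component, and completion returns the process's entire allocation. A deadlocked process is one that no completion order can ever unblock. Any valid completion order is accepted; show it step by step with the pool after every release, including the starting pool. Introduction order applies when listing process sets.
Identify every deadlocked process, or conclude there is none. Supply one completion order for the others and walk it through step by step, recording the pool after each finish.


The deadlocked set is empty.
Key observation: J7 fits the free pool immediately, and its release cascades until everyone finishes.
A valid finishing order for the others: J7, J4, J9, J3. Walking it through:
  pool = (3, 1)
  J7: need (3, 1) fits (3, 1); releases (0, 1), pool now (3, 2)
  J4: need (3, 2) fits (3, 2); releases (0, 2), pool now (3, 4)
  J9: need (0, 3) fits (3, 4); releases (2, 1), pool now (5, 5)
  J3: need (5, 4) fits (5, 5); releases (0, 1), pool now (5, 6)


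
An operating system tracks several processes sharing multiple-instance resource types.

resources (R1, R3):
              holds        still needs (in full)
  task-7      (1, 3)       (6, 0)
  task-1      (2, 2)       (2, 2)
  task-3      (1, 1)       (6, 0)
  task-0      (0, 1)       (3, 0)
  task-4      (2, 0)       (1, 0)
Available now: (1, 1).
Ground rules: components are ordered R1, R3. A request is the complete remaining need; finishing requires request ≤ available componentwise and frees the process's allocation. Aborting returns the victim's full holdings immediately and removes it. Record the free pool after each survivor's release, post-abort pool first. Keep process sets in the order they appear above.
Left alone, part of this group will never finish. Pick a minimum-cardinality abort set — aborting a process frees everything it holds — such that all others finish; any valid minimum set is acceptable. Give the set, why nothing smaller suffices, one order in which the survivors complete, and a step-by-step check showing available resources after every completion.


Minimum abort set: task-3.
Key observation: no ordering could ever have run task-7 before the abort of task-3; with (1, 1) back in the pool it fits at step 4.
Why nothing smaller works: aborting no one leaves the state deadlocked as given.
Survivors finish in the order: task-4, task-0, task-1, task-7. Check, step by step (pool after the aborts first):
  pool = (2, 2)
  task-4: need (1, 0) fits (2, 2); releases (2, 0), pool now (4, 2)
  task-0: need (3, 0) fits (4, 2); releases (0, 1), pool now (4, 3)
  task-1: need (2, 2) fits (4, 3); releases (2, 2), pool now (6, 5)
  task-7: need (6, 0) fits (6, 5); releases (1, 3), pool now (7, 8)


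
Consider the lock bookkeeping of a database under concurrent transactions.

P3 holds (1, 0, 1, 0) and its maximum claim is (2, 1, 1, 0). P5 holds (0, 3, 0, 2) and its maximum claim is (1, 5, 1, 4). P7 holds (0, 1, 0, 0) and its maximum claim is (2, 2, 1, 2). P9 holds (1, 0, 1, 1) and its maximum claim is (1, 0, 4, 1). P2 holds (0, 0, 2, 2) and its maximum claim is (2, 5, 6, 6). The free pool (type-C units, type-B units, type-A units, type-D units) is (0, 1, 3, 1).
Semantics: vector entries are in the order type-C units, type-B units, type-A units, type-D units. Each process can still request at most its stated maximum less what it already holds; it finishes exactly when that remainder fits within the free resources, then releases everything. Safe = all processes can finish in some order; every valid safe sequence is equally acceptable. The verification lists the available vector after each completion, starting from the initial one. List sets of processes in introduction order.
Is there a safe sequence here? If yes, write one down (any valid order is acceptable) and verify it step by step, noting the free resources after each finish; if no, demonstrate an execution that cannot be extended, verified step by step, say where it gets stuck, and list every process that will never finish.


SAFE — a valid safe sequence is P9, P3, P7, P5, P2.
Key observation: the first exact fit in this order is P9 — it needs (0, 0, 3, 0) with (0, 1, 3, 1) free, meeting a requested resource to the last unit.
Check, step by step:
  pool = (0, 1, 3, 1)
  P9 needs (0, 0, 3, 0) <= (0, 1, 3, 1) -> finishes; pool += (1, 0, 1, 1) = (1, 1, 4, 2)
  P3 needs (1, 1, 0, 0) <= (1, 1, 4, 2) -> finishes; pool += (1, 0, 1, 0) = (2, 1, 5, 2)
  P7 needs (2, 1, 1, 2) <= (2, 1, 5, 2) -> finishes; pool += (0, 1, 0, 0) = (2, 2, 5, 2)
  P5 needs (1, 2, 1, 2) <= (2, 2, 5, 2) -> finishes; pool += (0, 3, 0, 2) = (2, 5, 5, 4)
  P2 needs (2, 5, 4, 4) <= (2, 5, 5, 4) -> finishes; pool += (0, 0, 2, 2) = (2, 5, 7, 6)


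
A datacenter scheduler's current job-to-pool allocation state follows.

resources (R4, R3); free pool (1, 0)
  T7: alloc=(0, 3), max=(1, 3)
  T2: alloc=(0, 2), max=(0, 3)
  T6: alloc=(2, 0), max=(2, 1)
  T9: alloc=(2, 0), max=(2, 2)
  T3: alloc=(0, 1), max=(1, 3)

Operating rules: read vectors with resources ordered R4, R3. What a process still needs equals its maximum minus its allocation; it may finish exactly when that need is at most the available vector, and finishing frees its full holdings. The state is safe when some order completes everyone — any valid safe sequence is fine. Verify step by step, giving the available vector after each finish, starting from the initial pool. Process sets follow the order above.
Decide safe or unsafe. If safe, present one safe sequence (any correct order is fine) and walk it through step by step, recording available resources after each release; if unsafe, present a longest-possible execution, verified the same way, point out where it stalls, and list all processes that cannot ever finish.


SAFE. One safe sequence: T7, T9, T2, T3, T6.
Key observation: the order's first zero-slack moment is T7 ((1, 0) needed, (1, 0) free — a requested resource with nothing to spare).
Check, step by step:
  pool = (1, 0)
  run T7 (needs (1, 0), free (1, 0)); after release of (0, 3) the pool is (1, 3)
  run T9 (needs (0, 2), free (1, 3)); after release of (2, 0) the pool is (3, 3)
  run T2 (needs (0, 1), free (3, 3)); after release of (0, 2) the pool is (3, 5)
  run T3 (needs (1, 2), free (3, 5)); after release of (0, 1) the pool is (3, 6)
  run T6 (needs (0, 1), free (3, 6)); after release of (2, 0) the pool is (5, 6)


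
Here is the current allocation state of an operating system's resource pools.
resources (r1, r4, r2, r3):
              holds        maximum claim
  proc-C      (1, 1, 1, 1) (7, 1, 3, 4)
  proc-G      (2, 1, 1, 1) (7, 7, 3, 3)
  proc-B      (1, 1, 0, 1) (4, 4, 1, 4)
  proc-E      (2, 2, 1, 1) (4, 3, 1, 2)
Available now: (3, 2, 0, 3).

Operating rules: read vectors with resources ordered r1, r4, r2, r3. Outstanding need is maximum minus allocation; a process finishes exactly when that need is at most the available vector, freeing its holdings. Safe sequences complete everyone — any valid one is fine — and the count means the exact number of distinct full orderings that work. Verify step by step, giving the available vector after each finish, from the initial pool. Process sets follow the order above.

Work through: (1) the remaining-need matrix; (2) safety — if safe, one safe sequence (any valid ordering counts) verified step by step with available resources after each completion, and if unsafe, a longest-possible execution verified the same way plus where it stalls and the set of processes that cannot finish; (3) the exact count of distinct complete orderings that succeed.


(1) Outstanding need per process (order r1, r4, r2, r3):
  proc-C: (6, 0, 2, 3)
  proc-G: (5, 6, 2, 2)
  proc-B: (3, 3, 1, 3)
  proc-E: (2, 1, 0, 1)
(2) UNSAFE.
Key observation: the wall is r2: completing proc-E, proc-B brings the pool only to (6, 5, 1, 5), and all the rest need more.
Going as far as possible: proc-E, proc-B; after that, nothing fits. Walking it through:
  pool = (3, 2, 0, 3)
  proc-E: need (2, 1, 0, 1) fits (3, 2, 0, 3); releases (2, 2, 1, 1), pool now (5, 4, 1, 4)
  proc-B: need (3, 3, 1, 3) fits (5, 4, 1, 4); releases (1, 1, 0, 1), pool now (6, 5, 1, 5)
  blocked: proc-C wants (6, 0, 2, 3), pool (6, 5, 1, 5) — not enough r2
  blocked: proc-G wants (5, 6, 2, 2), pool (6, 5, 1, 5) — not enough r4 and r2
Permanently blocked: proc-C and proc-G.
(3) Precisely 0 of the possible complete orderings are safe sequences.


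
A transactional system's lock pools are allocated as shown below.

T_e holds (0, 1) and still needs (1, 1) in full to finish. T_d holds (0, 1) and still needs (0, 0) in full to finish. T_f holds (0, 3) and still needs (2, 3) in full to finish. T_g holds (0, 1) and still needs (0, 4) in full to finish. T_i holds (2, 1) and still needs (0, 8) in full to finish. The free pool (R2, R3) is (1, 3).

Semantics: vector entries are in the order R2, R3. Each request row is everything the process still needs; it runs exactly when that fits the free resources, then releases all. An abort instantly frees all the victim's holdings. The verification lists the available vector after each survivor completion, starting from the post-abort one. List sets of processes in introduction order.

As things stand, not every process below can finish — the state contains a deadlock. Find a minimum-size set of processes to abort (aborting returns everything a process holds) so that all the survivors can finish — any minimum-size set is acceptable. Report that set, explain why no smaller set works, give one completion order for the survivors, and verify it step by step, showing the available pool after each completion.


The answer: abort T_f.
Key observation: the returned (0, 3) from T_f is what brings T_i — unrunnable before, under any order — into play at step 3.
No smaller set exists: with zero aborts the deadlock remains.
One survivor order: T_d, T_g, T_i, T_e. Check, step by step (post-abort pool first):
  pool = (1, 6)
  T_d needs (0, 0) <= (1, 6) -> finishes; pool += (0, 1) = (1, 7)
  T_g needs (0, 4) <= (1, 7) -> finishes; pool += (0, 1) = (1, 8)
  T_i needs (0, 8) <= (1, 8) -> finishes; pool += (2, 1) = (3, 9)
  T_e needs (1, 1) <= (3, 9) -> finishes; pool += (0, 1) = (3, 10)


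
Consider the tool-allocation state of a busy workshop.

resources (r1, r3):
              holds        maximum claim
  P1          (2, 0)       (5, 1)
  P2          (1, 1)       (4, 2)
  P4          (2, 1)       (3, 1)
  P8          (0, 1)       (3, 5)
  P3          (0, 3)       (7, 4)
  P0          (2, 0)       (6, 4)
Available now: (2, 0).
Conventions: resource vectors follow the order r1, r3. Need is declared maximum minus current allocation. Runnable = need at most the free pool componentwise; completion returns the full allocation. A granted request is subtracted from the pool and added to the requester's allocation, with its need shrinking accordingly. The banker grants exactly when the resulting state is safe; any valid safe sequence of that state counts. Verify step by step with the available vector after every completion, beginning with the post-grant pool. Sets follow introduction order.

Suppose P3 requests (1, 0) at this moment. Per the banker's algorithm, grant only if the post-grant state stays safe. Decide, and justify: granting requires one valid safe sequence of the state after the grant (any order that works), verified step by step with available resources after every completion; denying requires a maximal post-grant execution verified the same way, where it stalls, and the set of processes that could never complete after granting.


GRANT — the state after the grant stays safe, e.g. via P4, P1, P2, P3, P0, P8.
Key observation: post-grant, (1, 0) remains, and an order beginning with P4 completes everyone.
Check on the post-grant state, step by step:
  pool = (1, 0)
  run P4 (needs (1, 0), free (1, 0)); after release of (2, 1) the pool is (3, 1)
  run P1 (needs (3, 1), free (3, 1)); after release of (2, 0) the pool is (5, 1)
  run P2 (needs (3, 1), free (5, 1)); after release of (1, 1) the pool is (6, 2)
  run P3 (needs (6, 1), free (6, 2)); after release of (1, 3) the pool is (7, 5)
  run P0 (needs (4, 4), free (7, 5)); after release of (2, 0) the pool is (9, 5)
  run P8 (needs (3, 4), free (9, 5)); after release of (0, 1) the pool is (9, 6)


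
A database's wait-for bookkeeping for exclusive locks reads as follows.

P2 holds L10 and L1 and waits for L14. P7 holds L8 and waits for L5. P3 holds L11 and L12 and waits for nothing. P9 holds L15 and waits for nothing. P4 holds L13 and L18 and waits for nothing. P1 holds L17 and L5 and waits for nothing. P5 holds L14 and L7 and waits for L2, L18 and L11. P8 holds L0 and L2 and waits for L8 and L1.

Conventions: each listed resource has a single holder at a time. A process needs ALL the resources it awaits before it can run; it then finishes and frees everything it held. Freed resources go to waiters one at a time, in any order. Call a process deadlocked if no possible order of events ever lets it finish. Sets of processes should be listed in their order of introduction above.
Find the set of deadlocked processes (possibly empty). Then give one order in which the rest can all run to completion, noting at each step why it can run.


Deadlocked set: P2, P5 and P8.
Key observation: the waits loop around P2 -> P5 -> P8 -> P2 with no way out; no other process is dragged down with it.
A valid finishing order for the others: P9, P1, P3, P7, P4.
Verifying each step:
  P9 waits on nothing -> runs at once and releases L15
  P1 waits on nothing -> runs at once and releases L17 and L5
  P3 waits on nothing -> runs at once and releases L11 and L12
  run P7 (all its waits — L5 — are resolved); releases L8
  P4 waits on nothing -> runs at once and releases L13 and L18
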